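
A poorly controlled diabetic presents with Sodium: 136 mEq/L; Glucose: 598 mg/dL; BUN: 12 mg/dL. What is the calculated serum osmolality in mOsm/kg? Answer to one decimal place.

309.5 mOsm/kg

Calculated osmolality = 2·Na + glucose/18 + BUN/2.8
= 2·136 + 598/18 + 12/2.8
= 272 + 33.22 + 4.29
= 309.51 mOsm/kg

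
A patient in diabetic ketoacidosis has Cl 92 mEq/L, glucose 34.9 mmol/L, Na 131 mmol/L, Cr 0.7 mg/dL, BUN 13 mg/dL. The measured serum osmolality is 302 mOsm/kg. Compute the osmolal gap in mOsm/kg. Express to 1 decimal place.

0.5 mOsm/kg

Calculated osmolality = 2·Na + glucose + BUN/2.8
= 2·131 + 34.9 + 13/2.8
= 262 + 34.90 + 4.64
= 301.54 mOsm/kg ≈ 301.5 mOsm/kg
Osmolar gap = measured − calculated = 302 − 301.5 = 0.5 mOsm/kg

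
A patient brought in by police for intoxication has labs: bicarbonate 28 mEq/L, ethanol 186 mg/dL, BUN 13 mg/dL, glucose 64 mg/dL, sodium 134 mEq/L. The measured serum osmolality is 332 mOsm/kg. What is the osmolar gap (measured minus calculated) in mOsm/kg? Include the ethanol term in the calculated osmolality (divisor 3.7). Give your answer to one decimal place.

5.5 mOsm/kg

Calculated osmolality = 2·Na + glucose/18 + BUN/2.8 + ethanol/3.7
= 2·134 + 64/18 + 13/2.8 + 186/3.7
= 268 + 3.56 + 4.64 + 50.27
= 326.47 mOsm/kg ≈ 326.5 mOsm/kg
Osmolar gap = measured − calculated = 332 − 326.5 = 5.5 mOsm/kg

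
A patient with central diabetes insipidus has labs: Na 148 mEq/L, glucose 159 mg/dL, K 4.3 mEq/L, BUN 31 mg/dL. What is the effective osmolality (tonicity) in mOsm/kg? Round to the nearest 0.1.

Effective osmolality excludes urea (freely permeant across cell membranes):
2·Na + glucose/18
= 2·148 + 159/18
= 296 + 8.83
= 304.83 mOsm/kg

304.8 mOsm/kg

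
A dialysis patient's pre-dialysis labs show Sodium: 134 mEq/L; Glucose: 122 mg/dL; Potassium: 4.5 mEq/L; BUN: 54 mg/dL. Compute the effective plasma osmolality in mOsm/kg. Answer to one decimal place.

274.8 mOsm/kg

Effective osmolality excludes urea (freely permeant across cell membranes):
2·Na + glucose/18
= 2·134 + 122/18
= 268 + 6.78
= 274.78 mOsm/kg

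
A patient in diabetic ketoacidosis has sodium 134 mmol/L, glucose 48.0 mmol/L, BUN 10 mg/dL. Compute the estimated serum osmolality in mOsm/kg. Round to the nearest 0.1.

Calculated osmolality = 2·Na + glucose + BUN/2.8
= 2·134 + 48 + 10/2.8
= 268 + 48 + 3.57
= 319.57 mOsm/kg

319.6 mOsm/kg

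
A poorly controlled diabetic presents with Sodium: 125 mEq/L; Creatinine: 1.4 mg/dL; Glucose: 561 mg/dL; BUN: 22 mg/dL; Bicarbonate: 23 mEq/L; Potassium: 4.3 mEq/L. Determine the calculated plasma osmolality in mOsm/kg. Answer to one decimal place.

Calculated osmolality = 2·Na + glucose/18 + BUN/2.8
= 2·125 + 561/18 + 22/2.8
= 250 + 31.17 + 7.86
= 289.03 mOsm/kg

289.0 mOsm/kg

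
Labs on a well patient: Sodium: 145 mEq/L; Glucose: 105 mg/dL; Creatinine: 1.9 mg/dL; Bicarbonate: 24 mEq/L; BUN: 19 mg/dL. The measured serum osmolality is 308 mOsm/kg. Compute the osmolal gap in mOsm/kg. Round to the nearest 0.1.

5.4 mOsm/kg

Calculated osmolality = 2·Na + glucose/18 + BUN/2.8
= 2·145 + 105/18 + 19/2.8
= 290 + 5.83 + 6.79
= 302.62 mOsm/kg ≈ 302.6 mOsm/kg
Osmolar gap = measured − calculated = 308 − 302.6 = 5.4 mOsm/kg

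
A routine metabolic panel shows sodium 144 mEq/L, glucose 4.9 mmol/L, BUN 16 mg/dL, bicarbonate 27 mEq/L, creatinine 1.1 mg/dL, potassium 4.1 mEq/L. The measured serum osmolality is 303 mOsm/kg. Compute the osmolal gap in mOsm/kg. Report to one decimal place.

Calculated osmolality = 2·Na + glucose + BUN/2.8
= 2·144 + 4.9 + 16/2.8
= 288 + 4.90 + 5.71
= 298.61 mOsm/kg ≈ 298.6 mOsm/kg
Osmolar gap = measured − calculated = 303 − 298.6 = 4.4 mOsm/kg

4.4 mOsm/kg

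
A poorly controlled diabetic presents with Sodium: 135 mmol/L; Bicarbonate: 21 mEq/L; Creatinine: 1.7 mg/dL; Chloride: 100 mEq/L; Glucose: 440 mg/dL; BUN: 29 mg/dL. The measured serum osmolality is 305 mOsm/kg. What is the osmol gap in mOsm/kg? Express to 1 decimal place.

Calculated osmolality = 2·Na + glucose/18 + BUN/2.8
= 2·135 + 440/18 + 29/2.8
= 270 + 24.44 + 10.36
= 304.8 mOsm/kg ≈ 304.8 mOsm/kg
Osmolar gap = measured − calculated = 305 − 304.8 = 0.2 mOsm/kg

0.2 mOsm/kg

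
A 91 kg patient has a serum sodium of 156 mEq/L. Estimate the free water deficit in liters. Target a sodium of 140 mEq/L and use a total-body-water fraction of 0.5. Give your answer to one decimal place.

5.2 L

TBW = 0.5 · 91 = 45.5 L
Free water deficit = TBW · (Na/140 − 1)
= 45.5 · (156/140 − 1)
= 45.5 · 0.1143
= 5.2 L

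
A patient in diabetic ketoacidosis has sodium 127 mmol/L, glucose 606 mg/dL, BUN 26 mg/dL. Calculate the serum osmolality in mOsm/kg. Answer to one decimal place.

297.0 mOsm/kg

Calculated osmolality = 2·Na + glucose/18 + BUN/2.8
= 2·127 + 606/18 + 26/2.8
= 254 + 33.67 + 9.29
= 296.96 mOsm/kg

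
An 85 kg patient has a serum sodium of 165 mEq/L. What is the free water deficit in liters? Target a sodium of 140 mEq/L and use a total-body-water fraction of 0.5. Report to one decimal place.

TBW = 0.5 · 85 = 42.5 L
Free water deficit = TBW · (Na/140 − 1)
= 42.5 · (165/140 − 1)
= 42.5 · 0.1786
= 7.59 L

7.6 L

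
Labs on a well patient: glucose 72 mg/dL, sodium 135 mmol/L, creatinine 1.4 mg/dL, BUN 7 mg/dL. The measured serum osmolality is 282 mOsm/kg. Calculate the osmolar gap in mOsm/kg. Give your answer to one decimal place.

Calculated osmolality = 2·Na + glucose/18 + BUN/2.8
= 2·135 + 72/18 + 7/2.8
= 270 + 4 + 2.50
= 276.5 mOsm/kg ≈ 276.5 mOsm/kg
Osmolar gap = measured − calculated = 282 − 276.5 = 5.5 mOsm/kg

5.5 mOsm/kg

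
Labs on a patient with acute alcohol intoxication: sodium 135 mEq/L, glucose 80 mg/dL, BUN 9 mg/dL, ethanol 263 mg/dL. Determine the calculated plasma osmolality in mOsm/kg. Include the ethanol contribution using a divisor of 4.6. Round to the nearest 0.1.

Calculated osmolality = 2·Na + glucose/18 + BUN/2.8 + ethanol/4.6
= 2·135 + 80/18 + 9/2.8 + 263/4.6
= 270 + 4.44 + 3.21 + 57.17
= 334.82 mOsm/kg

334.8 mOsm/kg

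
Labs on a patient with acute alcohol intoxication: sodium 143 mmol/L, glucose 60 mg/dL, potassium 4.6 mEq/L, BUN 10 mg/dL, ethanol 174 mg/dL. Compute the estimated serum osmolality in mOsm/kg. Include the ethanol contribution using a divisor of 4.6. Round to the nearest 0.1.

330.7 mOsm/kg

Calculated osmolality = 2·Na + glucose/18 + BUN/2.8 + ethanol/4.6
= 2·143 + 60/18 + 10/2.8 + 174/4.6
= 286 + 3.33 + 3.57 + 37.83
= 330.73 mOsm/kg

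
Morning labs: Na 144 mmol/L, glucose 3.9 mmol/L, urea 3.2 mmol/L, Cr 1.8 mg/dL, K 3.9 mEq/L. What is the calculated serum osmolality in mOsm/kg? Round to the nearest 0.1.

295.1 mOsm/kg

Calculated osmolality = 2·Na + glucose + urea
= 2·144 + 3.9 + 3.2
= 288 + 3.90 + 3.20
= 295.1 mOsm/kg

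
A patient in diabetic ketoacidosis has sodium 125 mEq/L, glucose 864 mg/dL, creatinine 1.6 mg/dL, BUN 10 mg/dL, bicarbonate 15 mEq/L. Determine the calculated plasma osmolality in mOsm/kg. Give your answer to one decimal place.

301.6 mOsm/kg

Calculated osmolality = 2·Na + glucose/18 + BUN/2.8
= 2·125 + 864/18 + 10/2.8
= 250 + 48 + 3.57
= 301.57 mOsm/kg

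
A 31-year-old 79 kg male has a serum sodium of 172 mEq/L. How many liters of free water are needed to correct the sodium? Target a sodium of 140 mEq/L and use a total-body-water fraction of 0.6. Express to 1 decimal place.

TBW = 0.6 · 79 = 47.4 L
Free water deficit = TBW · (Na/140 − 1)
= 47.4 · (172/140 − 1)
= 47.4 · 0.2286
= 10.84 L

10.8 L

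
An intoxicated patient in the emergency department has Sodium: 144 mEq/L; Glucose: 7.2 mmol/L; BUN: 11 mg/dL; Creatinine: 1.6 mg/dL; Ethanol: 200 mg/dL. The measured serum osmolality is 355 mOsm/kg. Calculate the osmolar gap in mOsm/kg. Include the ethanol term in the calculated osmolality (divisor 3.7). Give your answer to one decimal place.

1.8 mOsm/kg

Calculated osmolality = 2·Na + glucose + BUN/2.8 + ethanol/3.7
= 2·144 + 7.2 + 11/2.8 + 200/3.7
= 288 + 7.20 + 3.93 + 54.05
= 353.18 mOsm/kg ≈ 353.2 mOsm/kg
Osmolar gap = measured − calculated = 355 − 353.2 = 1.8 mOsm/kg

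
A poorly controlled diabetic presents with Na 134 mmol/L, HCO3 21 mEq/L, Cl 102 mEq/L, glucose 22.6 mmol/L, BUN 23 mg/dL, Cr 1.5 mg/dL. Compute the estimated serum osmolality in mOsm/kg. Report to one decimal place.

298.8 mOsm/kg

Calculated osmolality = 2·Na + glucose + BUN/2.8
= 2·134 + 22.6 + 23/2.8
= 268 + 22.60 + 8.21
= 298.81 mOsm/kg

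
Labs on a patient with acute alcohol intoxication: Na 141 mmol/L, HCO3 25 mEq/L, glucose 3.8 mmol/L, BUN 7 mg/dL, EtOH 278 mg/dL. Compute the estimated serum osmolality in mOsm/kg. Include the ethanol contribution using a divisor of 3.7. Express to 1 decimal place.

Calculated osmolality = 2·Na + glucose + BUN/2.8 + ethanol/3.7
= 2·141 + 3.8 + 7/2.8 + 278/3.7
= 282 + 3.80 + 2.50 + 75.14
= 363.44 mOsm/kg

363.4 mOsm/kg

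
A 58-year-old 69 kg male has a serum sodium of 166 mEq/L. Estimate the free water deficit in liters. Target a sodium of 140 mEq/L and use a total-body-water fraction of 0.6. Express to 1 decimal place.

7.7 L

TBW = 0.6 · 69 = 41.4 L
Free water deficit = TBW · (Na/140 − 1)
= 41.4 · (166/140 − 1)
= 41.4 · 0.1857
= 7.69 L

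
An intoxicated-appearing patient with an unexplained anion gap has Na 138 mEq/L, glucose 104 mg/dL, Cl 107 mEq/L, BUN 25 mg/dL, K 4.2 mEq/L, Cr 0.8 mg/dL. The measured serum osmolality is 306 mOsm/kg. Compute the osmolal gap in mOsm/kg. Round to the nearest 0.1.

Calculated osmolality = 2·Na + glucose/18 + BUN/2.8
= 2·138 + 104/18 + 25/2.8
= 276 + 5.78 + 8.93
= 290.71 mOsm/kg ≈ 290.7 mOsm/kg
Osmolar gap = measured − calculated = 306 − 290.7 = 15.3 mOsm/kg

15.3 mOsm/kg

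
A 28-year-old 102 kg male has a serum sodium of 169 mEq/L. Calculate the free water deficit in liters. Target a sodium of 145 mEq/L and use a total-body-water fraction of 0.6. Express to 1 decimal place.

TBW = 0.6 · 102 = 61.2 L
Free water deficit = TBW · (Na/145 − 1)
= 61.2 · (169/145 − 1)
= 61.2 · 0.1655
= 10.13 L

10.1 L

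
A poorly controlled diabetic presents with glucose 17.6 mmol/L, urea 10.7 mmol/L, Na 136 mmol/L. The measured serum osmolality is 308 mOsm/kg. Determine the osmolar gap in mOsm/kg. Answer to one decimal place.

7.7 mOsm/kg

Calculated osmolality = 2·Na + glucose + urea
= 2·136 + 17.6 + 10.7
= 272 + 17.60 + 10.70
= 300.3 mOsm/kg ≈ 300.3 mOsm/kg
Osmolar gap = measured − calculated = 308 − 300.3 = 7.7 mOsm/kg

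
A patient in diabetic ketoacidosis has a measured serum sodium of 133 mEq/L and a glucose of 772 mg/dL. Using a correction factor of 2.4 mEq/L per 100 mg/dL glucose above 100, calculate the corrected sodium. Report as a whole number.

149 mEq/L

Corrected Na = measured Na + 2.4 · (glucose − 100)/100
= 133 + 2.4 · (772 − 100)/100
= 133 + 16.1
= 149.1 mEq/L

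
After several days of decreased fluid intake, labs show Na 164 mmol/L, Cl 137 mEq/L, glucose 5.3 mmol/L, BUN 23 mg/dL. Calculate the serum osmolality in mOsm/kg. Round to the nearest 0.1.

341.5 mOsm/kg

Calculated osmolality = 2·Na + glucose + BUN/2.8
= 2·164 + 5.3 + 23/2.8
= 328 + 5.30 + 8.21
= 341.51 mOsm/kg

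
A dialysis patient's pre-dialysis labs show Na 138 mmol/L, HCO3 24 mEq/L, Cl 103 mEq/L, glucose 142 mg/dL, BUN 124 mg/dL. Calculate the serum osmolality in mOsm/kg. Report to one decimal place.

328.2 mOsm/kg

Calculated osmolality = 2·Na + glucose/18 + BUN/2.8
= 2·138 + 142/18 + 124/2.8
= 276 + 7.89 + 44.29
= 328.18 mOsm/kg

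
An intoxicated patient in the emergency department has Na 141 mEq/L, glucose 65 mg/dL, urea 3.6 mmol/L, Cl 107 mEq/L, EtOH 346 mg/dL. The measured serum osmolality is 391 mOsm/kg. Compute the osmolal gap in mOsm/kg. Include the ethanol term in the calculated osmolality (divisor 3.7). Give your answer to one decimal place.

Calculated osmolality = 2·Na + glucose/18 + urea + ethanol/3.7
= 2·141 + 65/18 + 3.6 + 346/3.7
= 282 + 3.61 + 3.60 + 93.51
= 382.72 mOsm/kg ≈ 382.7 mOsm/kg
Osmolar gap = measured − calculated = 391 − 382.7 = 8.3 mOsm/kg

8.3 mOsm/kg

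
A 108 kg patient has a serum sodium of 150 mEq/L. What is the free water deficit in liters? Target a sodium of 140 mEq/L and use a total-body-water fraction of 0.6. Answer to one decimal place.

TBW = 0.6 · 108 = 64.8 L
Free water deficit = TBW · (Na/140 − 1)
= 64.8 · (150/140 − 1)
= 64.8 · 0.0714
= 4.63 L

4.6 L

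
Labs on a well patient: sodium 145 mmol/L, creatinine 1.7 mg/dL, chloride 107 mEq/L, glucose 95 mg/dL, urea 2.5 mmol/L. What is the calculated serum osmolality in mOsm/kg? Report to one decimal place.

Calculated osmolality = 2·Na + glucose/18 + urea
= 2·145 + 95/18 + 2.5
= 290 + 5.28 + 2.50
= 297.78 mOsm/kg

297.8 mOsm/kg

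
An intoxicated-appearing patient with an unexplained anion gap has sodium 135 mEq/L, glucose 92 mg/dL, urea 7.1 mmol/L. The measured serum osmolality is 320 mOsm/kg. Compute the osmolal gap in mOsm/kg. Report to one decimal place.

37.8 mOsm/kg

Calculated osmolality = 2·Na + glucose/18 + urea
= 2·135 + 92/18 + 7.1
= 270 + 5.11 + 7.10
= 282.21 mOsm/kg ≈ 282.2 mOsm/kg
Osmolar gap = measured − calculated = 320 − 282.2 = 37.8 mOsm/kg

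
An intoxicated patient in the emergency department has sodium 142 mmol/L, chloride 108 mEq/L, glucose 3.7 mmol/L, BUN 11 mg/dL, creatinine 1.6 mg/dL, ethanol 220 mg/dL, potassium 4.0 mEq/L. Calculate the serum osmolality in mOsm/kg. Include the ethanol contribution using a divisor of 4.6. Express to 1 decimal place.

339.5 mOsm/kg

Calculated osmolality = 2·Na + glucose + BUN/2.8 + ethanol/4.6
= 2·142 + 3.7 + 11/2.8 + 220/4.6
= 284 + 3.70 + 3.93 + 47.83
= 339.46 mOsm/kg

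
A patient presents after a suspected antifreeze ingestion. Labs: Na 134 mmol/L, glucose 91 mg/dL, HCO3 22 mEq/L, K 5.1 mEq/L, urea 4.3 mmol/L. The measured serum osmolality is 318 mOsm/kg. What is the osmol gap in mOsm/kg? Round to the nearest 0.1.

40.6 mOsm/kg

Calculated osmolality = 2·Na + glucose/18 + urea
= 2·134 + 91/18 + 4.3
= 268 + 5.06 + 4.30
= 277.36 mOsm/kg ≈ 277.4 mOsm/kg
Osmolar gap = measured − calculated = 318 − 277.4 = 40.6 mOsm/kg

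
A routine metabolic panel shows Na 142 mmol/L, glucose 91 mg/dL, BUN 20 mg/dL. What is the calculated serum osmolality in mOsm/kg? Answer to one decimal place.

296.2 mOsm/kg

Calculated osmolality = 2·Na + glucose/18 + BUN/2.8
= 2·142 + 91/18 + 20/2.8
= 284 + 5.06 + 7.14
= 296.2 mOsm/kg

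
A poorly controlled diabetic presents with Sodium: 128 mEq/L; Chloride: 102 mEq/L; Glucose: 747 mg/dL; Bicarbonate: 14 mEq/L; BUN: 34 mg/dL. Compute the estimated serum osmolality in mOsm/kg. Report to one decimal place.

309.6 mOsm/kg

Calculated osmolality = 2·Na + glucose/18 + BUN/2.8
= 2·128 + 747/18 + 34/2.8
= 256 + 41.50 + 12.14
= 309.64 mOsm/kg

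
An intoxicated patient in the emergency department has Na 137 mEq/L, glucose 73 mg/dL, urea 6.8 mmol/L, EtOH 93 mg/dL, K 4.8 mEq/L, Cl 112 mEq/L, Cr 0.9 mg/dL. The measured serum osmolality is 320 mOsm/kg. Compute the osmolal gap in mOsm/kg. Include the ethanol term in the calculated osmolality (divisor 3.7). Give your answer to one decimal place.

Calculated osmolality = 2·Na + glucose/18 + urea + ethanol/3.7
= 2·137 + 73/18 + 6.8 + 93/3.7
= 274 + 4.06 + 6.80 + 25.14
= 310 mOsm/kg ≈ 310.0 mOsm/kg
Osmolar gap = measured − calculated = 320 − 310.0 = 10.0 mOsm/kg

10.0 mOsm/kg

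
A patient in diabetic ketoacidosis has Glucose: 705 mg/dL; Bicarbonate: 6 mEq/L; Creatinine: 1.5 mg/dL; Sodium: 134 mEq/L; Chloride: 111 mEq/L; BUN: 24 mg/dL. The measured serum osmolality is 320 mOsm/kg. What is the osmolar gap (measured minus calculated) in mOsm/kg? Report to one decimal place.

4.3 mOsm/kg

Calculated osmolality = 2·Na + glucose/18 + BUN/2.8
= 2·134 + 705/18 + 24/2.8
= 268 + 39.17 + 8.57
= 315.74 mOsm/kg ≈ 315.7 mOsm/kg
Osmolar gap = measured − calculated = 320 − 315.7 = 4.3 mOsm/kg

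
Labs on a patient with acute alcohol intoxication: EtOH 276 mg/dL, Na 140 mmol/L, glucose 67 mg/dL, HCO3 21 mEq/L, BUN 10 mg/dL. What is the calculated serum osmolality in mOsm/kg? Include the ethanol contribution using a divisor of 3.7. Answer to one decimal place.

361.9 mOsm/kg

Calculated osmolality = 2·Na + glucose/18 + BUN/2.8 + ethanol/3.7
= 2·140 + 67/18 + 10/2.8 + 276/3.7
= 280 + 3.72 + 3.57 + 74.59
= 361.88 mOsm/kg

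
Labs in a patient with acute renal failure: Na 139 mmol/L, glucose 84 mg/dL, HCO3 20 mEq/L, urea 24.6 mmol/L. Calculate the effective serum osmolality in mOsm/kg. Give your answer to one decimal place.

282.7 mOsm/kg

Effective osmolality excludes urea (freely permeant across cell membranes):
2·Na + glucose/18
= 2·139 + 84/18
= 278 + 4.67
= 282.67 mOsm/kg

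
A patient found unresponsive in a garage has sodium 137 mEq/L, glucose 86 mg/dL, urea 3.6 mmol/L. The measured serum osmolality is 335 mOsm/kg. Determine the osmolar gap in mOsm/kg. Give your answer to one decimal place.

52.6 mOsm/kg

Calculated osmolality = 2·Na + glucose/18 + urea
= 2·137 + 86/18 + 3.6
= 274 + 4.78 + 3.60
= 282.38 mOsm/kg ≈ 282.4 mOsm/kg
Osmolar gap = measured − calculated = 335 − 282.4 = 52.6 mOsm/kg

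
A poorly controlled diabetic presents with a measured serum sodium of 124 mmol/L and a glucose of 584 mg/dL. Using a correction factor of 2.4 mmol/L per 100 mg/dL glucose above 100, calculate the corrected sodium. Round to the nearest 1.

Corrected Na = measured Na + 2.4 · (glucose − 100)/100
= 124 + 2.4 · (584 − 100)/100
= 124 + 11.6
= 135.6 mmol/L

136 mmol/L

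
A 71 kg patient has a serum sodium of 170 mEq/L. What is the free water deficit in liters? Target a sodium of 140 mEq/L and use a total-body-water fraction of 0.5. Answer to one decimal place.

7.6 L

TBW = 0.5 · 71 = 35.5 L
Free water deficit = TBW · (Na/140 − 1)
= 35.5 · (170/140 − 1)
= 35.5 · 0.2143
= 7.61 L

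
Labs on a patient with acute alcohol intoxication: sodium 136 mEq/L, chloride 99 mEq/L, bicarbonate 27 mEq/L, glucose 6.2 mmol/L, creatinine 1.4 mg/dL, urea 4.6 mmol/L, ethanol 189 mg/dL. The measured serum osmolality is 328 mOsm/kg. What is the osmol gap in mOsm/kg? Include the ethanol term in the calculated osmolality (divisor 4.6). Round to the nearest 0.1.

4.1 mOsm/kg

Calculated osmolality = 2·Na + glucose + urea + ethanol/4.6
= 2·136 + 6.2 + 4.6 + 189/4.6
= 272 + 6.20 + 4.60 + 41.09
= 323.89 mOsm/kg ≈ 323.9 mOsm/kg
Osmolar gap = measured − calculated = 328 − 323.9 = 4.1 mOsm/kg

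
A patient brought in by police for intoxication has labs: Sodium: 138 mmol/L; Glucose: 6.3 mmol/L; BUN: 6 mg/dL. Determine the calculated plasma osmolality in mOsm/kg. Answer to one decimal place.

Calculated osmolality = 2·Na + glucose + BUN/2.8
= 2·138 + 6.3 + 6/2.8
= 276 + 6.30 + 2.14
= 284.44 mOsm/kg

284.4 mOsm/kg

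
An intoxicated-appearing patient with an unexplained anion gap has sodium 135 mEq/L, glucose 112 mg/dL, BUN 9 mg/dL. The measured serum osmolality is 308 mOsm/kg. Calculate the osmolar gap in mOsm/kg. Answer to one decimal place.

28.6 mOsm/kg

Calculated osmolality = 2·Na + glucose/18 + BUN/2.8
= 2·135 + 112/18 + 9/2.8
= 270 + 6.22 + 3.21
= 279.43 mOsm/kg ≈ 279.4 mOsm/kg
Osmolar gap = measured − calculated = 308 − 279.4 = 28.6 mOsm/kg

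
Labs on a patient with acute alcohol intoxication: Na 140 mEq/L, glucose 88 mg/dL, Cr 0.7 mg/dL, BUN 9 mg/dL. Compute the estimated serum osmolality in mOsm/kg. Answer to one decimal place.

Calculated osmolality = 2·Na + glucose/18 + BUN/2.8
= 2·140 + 88/18 + 9/2.8
= 280 + 4.89 + 3.21
= 288.1 mOsm/kg

288.1 mOsm/kg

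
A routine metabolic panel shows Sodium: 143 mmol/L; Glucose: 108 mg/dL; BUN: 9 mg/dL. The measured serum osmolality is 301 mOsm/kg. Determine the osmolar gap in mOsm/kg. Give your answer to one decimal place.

Calculated osmolality = 2·Na + glucose/18 + BUN/2.8
= 2·143 + 108/18 + 9/2.8
= 286 + 6 + 3.21
= 295.21 mOsm/kg ≈ 295.2 mOsm/kg
Osmolar gap = measured − calculated = 301 − 295.2 = 5.8 mOsm/kg

5.8 mOsm/kg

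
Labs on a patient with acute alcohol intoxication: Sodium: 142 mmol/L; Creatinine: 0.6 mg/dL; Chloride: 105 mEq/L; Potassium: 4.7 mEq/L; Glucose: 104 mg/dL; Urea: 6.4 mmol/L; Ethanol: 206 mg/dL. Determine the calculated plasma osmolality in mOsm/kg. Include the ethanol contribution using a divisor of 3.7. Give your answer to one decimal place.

Calculated osmolality = 2·Na + glucose/18 + urea + ethanol/3.7
= 2·142 + 104/18 + 6.4 + 206/3.7
= 284 + 5.78 + 6.40 + 55.68
= 351.86 mOsm/kg

351.9 mOsm/kg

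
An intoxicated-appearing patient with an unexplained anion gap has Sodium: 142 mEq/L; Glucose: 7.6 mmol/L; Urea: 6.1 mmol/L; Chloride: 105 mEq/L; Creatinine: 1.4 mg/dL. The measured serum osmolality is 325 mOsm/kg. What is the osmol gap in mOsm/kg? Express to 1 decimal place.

27.3 mOsm/kg

Calculated osmolality = 2·Na + glucose + urea
= 2·142 + 7.6 + 6.1
= 284 + 7.60 + 6.10
= 297.7 mOsm/kg ≈ 297.7 mOsm/kg
Osmolar gap = measured − calculated = 325 − 297.7 = 27.3 mOsm/kg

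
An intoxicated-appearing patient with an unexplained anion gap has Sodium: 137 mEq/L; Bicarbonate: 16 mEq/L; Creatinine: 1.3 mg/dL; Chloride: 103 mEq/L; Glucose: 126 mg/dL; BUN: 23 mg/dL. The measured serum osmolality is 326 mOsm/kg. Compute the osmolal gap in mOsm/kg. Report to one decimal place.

36.8 mOsm/kg

Calculated osmolality = 2·Na + glucose/18 + BUN/2.8
= 2·137 + 126/18 + 23/2.8
= 274 + 7 + 8.21
= 289.21 mOsm/kg ≈ 289.2 mOsm/kg
Osmolar gap = measured − calculated = 326 − 289.2 = 36.8 mOsm/kg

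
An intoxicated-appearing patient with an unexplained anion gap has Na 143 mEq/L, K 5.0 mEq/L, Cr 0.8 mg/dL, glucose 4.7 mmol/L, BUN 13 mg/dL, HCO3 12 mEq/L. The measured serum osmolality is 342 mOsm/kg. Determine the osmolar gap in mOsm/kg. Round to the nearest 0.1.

46.7 mOsm/kg

Calculated osmolality = 2·Na + glucose + BUN/2.8
= 2·143 + 4.7 + 13/2.8
= 286 + 4.70 + 4.64
= 295.34 mOsm/kg ≈ 295.3 mOsm/kg
Osmolar gap = measured − calculated = 342 − 295.3 = 46.7 mOsm/kg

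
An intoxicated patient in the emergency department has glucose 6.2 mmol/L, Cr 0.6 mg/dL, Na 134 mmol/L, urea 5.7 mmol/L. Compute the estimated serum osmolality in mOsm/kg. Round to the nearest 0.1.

279.9 mOsm/kg

Calculated osmolality = 2·Na + glucose + urea
= 2·134 + 6.2 + 5.7
= 268 + 6.20 + 5.70
= 279.9 mOsm/kg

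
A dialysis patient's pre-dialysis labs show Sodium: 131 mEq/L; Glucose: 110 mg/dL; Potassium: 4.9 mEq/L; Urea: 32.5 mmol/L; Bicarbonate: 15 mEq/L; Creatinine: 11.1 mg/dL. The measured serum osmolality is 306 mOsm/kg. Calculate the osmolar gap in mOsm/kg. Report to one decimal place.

5.4 mOsm/kg

Calculated osmolality = 2·Na + glucose/18 + urea
= 2·131 + 110/18 + 32.5
= 262 + 6.11 + 32.50
= 300.61 mOsm/kg ≈ 300.6 mOsm/kg
Osmolar gap = measured − calculated = 306 − 300.6 = 5.4 mOsm/kg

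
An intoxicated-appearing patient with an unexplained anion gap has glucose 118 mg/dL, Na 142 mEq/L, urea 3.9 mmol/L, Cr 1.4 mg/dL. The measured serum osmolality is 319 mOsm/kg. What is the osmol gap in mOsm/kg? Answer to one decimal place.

24.5 mOsm/kg

Calculated osmolality = 2·Na + glucose/18 + urea
= 2·142 + 118/18 + 3.9
= 284 + 6.56 + 3.90
= 294.46 mOsm/kg ≈ 294.5 mOsm/kg
Osmolar gap = measured − calculated = 319 − 294.5 = 24.5 mOsm/kg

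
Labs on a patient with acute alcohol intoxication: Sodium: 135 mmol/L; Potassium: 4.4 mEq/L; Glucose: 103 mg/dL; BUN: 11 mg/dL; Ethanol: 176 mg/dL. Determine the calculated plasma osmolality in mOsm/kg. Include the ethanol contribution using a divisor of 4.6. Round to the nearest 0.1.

Calculated osmolality = 2·Na + glucose/18 + BUN/2.8 + ethanol/4.6
= 2·135 + 103/18 + 11/2.8 + 176/4.6
= 270 + 5.72 + 3.93 + 38.26
= 317.91 mOsm/kg

317.9 mOsm/kg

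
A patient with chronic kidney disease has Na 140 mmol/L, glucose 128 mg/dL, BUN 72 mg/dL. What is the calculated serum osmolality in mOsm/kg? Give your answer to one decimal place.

312.8 mOsm/kg

Calculated osmolality = 2·Na + glucose/18 + BUN/2.8
= 2·140 + 128/18 + 72/2.8
= 280 + 7.11 + 25.71
= 312.82 mOsm/kg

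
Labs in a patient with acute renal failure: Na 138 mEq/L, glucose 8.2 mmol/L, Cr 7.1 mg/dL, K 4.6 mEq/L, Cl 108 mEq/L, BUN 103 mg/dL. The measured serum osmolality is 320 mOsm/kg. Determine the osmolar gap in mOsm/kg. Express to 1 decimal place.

-1.0 mOsm/kg

Calculated osmolality = 2·Na + glucose + BUN/2.8
= 2·138 + 8.2 + 103/2.8
= 276 + 8.20 + 36.79
= 320.99 mOsm/kg ≈ 321.0 mOsm/kg
Osmolar gap = measured − calculated = 320 − 321.0 = -1.0 mOsm/kg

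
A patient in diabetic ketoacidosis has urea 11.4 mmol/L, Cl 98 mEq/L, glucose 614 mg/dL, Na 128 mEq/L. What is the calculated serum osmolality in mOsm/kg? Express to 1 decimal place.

301.5 mOsm/kg

Calculated osmolality = 2·Na + glucose/18 + urea
= 2·128 + 614/18 + 11.4
= 256 + 34.11 + 11.40
= 301.51 mOsm/kg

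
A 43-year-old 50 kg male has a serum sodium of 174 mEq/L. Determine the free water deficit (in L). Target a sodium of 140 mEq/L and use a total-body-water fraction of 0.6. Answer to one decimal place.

7.3 L

TBW = 0.6 · 50 = 30 L
Free water deficit = TBW · (Na/140 − 1)
= 30 · (174/140 − 1)
= 30 · 0.2429
= 7.29 L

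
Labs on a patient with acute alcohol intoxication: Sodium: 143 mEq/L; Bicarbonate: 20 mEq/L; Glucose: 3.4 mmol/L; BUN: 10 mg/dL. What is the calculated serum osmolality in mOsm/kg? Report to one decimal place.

293.0 mOsm/kg

Calculated osmolality = 2·Na + glucose + BUN/2.8
= 2·143 + 3.4 + 10/2.8
= 286 + 3.40 + 3.57
= 292.97 mOsm/kg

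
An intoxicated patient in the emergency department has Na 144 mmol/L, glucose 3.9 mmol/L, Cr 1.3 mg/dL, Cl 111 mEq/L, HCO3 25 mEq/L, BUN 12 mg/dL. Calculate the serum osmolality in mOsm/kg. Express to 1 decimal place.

296.2 mOsm/kg

Calculated osmolality = 2·Na + glucose + BUN/2.8
= 2·144 + 3.9 + 12/2.8
= 288 + 3.90 + 4.29
= 296.19 mOsm/kg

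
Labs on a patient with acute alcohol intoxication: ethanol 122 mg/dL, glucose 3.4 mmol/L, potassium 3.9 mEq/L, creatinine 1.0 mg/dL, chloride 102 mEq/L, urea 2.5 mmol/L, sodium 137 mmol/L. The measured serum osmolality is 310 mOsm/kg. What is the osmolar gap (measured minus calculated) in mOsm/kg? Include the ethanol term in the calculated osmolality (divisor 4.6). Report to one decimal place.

Calculated osmolality = 2·Na + glucose + urea + ethanol/4.6
= 2·137 + 3.4 + 2.5 + 122/4.6
= 274 + 3.40 + 2.50 + 26.52
= 306.42 mOsm/kg ≈ 306.4 mOsm/kg
Osmolar gap = measured − calculated = 310 − 306.4 = 3.6 mOsm/kg

3.6 mOsm/kg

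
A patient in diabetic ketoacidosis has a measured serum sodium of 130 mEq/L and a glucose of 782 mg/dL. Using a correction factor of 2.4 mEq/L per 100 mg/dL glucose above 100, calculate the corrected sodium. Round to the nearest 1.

146 mEq/L

Corrected Na = measured Na + 2.4 · (glucose − 100)/100
= 130 + 2.4 · (782 − 100)/100
= 130 + 16.4
= 146.4 mEq/L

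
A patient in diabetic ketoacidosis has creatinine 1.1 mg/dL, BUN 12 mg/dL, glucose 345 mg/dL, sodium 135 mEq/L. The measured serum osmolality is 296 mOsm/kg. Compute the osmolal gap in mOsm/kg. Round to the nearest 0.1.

Calculated osmolality = 2·Na + glucose/18 + BUN/2.8
= 2·135 + 345/18 + 12/2.8
= 270 + 19.17 + 4.29
= 293.46 mOsm/kg ≈ 293.5 mOsm/kg
Osmolar gap = measured − calculated = 296 − 293.5 = 2.5 mOsm/kg

2.5 mOsm/kg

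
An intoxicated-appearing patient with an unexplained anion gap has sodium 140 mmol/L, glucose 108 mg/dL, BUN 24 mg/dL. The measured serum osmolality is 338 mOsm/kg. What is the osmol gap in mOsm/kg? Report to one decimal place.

43.4 mOsm/kg

Calculated osmolality = 2·Na + glucose/18 + BUN/2.8
= 2·140 + 108/18 + 24/2.8
= 280 + 6 + 8.57
= 294.57 mOsm/kg ≈ 294.6 mOsm/kg
Osmolar gap = measured − calculated = 338 − 294.6 = 43.4 mOsm/kg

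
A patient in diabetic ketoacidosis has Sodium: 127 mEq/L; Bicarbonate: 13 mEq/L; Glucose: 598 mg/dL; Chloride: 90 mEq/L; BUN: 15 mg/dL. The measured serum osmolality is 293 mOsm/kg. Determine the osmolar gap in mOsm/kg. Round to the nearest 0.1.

Calculated osmolality = 2·Na + glucose/18 + BUN/2.8
= 2·127 + 598/18 + 15/2.8
= 254 + 33.22 + 5.36
= 292.58 mOsm/kg ≈ 292.6 mOsm/kg
Osmolar gap = measured − calculated = 293 − 292.6 = 0.4 mOsm/kg

0.4 mOsm/kg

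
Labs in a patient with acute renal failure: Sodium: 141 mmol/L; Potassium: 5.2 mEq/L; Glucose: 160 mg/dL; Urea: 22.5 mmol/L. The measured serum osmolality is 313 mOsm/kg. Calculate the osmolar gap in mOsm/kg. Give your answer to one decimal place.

Calculated osmolality = 2·Na + glucose/18 + urea
= 2·141 + 160/18 + 22.5
= 282 + 8.89 + 22.50
= 313.39 mOsm/kg ≈ 313.4 mOsm/kg
Osmolar gap = measured − calculated = 313 − 313.4 = -0.4 mOsm/kg

-0.4 mOsm/kg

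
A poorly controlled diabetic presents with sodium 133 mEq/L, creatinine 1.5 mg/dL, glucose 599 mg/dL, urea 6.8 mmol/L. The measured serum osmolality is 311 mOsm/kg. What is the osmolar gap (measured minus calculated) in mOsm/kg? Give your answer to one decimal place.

4.9 mOsm/kg

Calculated osmolality = 2·Na + glucose/18 + urea
= 2·133 + 599/18 + 6.8
= 266 + 33.28 + 6.80
= 306.08 mOsm/kg ≈ 306.1 mOsm/kg
Osmolar gap = measured − calculated = 311 − 306.1 = 4.9 mOsm/kg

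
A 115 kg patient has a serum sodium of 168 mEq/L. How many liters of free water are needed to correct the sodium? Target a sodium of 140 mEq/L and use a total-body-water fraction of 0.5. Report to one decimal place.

TBW = 0.5 · 115 = 57.5 L
Free water deficit = TBW · (Na/140 − 1)
= 57.5 · (168/140 − 1)
= 57.5 · 0.2
= 11.5 L

11.5 L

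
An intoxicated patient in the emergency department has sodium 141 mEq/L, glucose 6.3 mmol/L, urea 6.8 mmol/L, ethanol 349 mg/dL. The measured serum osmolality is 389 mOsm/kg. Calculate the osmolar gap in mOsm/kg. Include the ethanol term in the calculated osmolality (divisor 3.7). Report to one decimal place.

Calculated osmolality = 2·Na + glucose + urea + ethanol/3.7
= 2·141 + 6.3 + 6.8 + 349/3.7
= 282 + 6.30 + 6.80 + 94.32
= 389.42 mOsm/kg ≈ 389.4 mOsm/kg
Osmolar gap = measured − calculated = 389 − 389.4 = -0.4 mOsm/kg

-0.4 mOsm/kg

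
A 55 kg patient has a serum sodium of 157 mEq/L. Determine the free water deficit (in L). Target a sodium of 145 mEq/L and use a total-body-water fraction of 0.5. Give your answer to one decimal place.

TBW = 0.5 · 55 = 27.5 L
Free water deficit = TBW · (Na/145 − 1)
= 27.5 · (157/145 − 1)
= 27.5 · 0.0828
= 2.28 L

2.3 L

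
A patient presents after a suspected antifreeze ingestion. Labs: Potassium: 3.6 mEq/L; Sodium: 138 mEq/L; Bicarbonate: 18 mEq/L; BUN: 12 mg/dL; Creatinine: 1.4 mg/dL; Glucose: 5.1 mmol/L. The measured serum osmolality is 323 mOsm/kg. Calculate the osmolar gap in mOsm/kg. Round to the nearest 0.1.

Calculated osmolality = 2·Na + glucose + BUN/2.8
= 2·138 + 5.1 + 12/2.8
= 276 + 5.10 + 4.29
= 285.39 mOsm/kg ≈ 285.4 mOsm/kg
Osmolar gap = measured − calculated = 323 − 285.4 = 37.6 mOsm/kg

37.6 mOsm/kg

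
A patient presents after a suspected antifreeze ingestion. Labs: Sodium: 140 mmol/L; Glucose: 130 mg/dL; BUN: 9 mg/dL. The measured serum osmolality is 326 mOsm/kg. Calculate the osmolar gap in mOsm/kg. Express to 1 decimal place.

Calculated osmolality = 2·Na + glucose/18 + BUN/2.8
= 2·140 + 130/18 + 9/2.8
= 280 + 7.22 + 3.21
= 290.43 mOsm/kg ≈ 290.4 mOsm/kg
Osmolar gap = measured − calculated = 326 − 290.4 = 35.6 mOsm/kg

35.6 mOsm/kg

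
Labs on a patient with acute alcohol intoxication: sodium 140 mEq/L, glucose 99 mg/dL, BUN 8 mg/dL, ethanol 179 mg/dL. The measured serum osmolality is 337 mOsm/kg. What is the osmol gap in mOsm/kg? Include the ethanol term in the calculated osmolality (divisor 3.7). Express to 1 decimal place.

0.3 mOsm/kg

Calculated osmolality = 2·Na + glucose/18 + BUN/2.8 + ethanol/3.7
= 2·140 + 99/18 + 8/2.8 + 179/3.7
= 280 + 5.50 + 2.86 + 48.38
= 336.74 mOsm/kg ≈ 336.7 mOsm/kg
Osmolar gap = measured − calculated = 337 − 336.7 = 0.3 mOsm/kg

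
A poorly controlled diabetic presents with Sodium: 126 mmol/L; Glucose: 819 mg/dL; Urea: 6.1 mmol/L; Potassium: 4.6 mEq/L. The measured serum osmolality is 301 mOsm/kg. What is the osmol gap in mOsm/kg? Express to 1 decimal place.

-2.6 mOsm/kg

Calculated osmolality = 2·Na + glucose/18 + urea
= 2·126 + 819/18 + 6.1
= 252 + 45.50 + 6.10
= 303.6 mOsm/kg ≈ 303.6 mOsm/kg
Osmolar gap = measured − calculated = 301 − 303.6 = -2.6 mOsm/kg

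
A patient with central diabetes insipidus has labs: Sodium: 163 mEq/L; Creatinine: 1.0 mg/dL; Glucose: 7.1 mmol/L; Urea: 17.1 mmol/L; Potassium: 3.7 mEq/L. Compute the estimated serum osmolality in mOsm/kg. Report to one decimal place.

350.2 mOsm/kg

Calculated osmolality = 2·Na + glucose + urea
= 2·163 + 7.1 + 17.1
= 326 + 7.10 + 17.10
= 350.2 mOsm/kg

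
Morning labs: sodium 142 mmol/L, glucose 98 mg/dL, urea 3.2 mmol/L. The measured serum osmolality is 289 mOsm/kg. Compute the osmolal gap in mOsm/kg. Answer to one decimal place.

-3.6 mOsm/kg

Calculated osmolality = 2·Na + glucose/18 + urea
= 2·142 + 98/18 + 3.2
= 284 + 5.44 + 3.20
= 292.64 mOsm/kg ≈ 292.6 mOsm/kg
Osmolar gap = measured − calculated = 289 − 292.6 = -3.6 mOsm/kg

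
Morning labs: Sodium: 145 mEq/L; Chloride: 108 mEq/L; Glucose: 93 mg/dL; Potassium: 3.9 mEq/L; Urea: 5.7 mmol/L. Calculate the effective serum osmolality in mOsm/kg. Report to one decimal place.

295.2 mOsm/kg

Effective osmolality excludes urea (freely permeant across cell membranes):
2·Na + glucose/18
= 2·145 + 93/18
= 290 + 5.17
= 295.17 mOsm/kg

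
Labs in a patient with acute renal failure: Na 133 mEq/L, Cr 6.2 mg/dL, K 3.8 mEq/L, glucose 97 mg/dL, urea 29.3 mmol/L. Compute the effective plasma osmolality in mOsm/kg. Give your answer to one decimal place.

271.4 mOsm/kg

Effective osmolality excludes urea (freely permeant across cell membranes):
2·Na + glucose/18
= 2·133 + 97/18
= 266 + 5.39
= 271.39 mOsm/kg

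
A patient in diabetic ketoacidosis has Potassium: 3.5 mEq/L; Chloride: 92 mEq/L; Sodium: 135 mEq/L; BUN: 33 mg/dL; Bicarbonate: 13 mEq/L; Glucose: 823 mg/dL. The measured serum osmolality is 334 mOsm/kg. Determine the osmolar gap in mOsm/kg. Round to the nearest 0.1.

6.5 mOsm/kg

Calculated osmolality = 2·Na + glucose/18 + BUN/2.8
= 2·135 + 823/18 + 33/2.8
= 270 + 45.72 + 11.79
= 327.51 mOsm/kg ≈ 327.5 mOsm/kg
Osmolar gap = measured − calculated = 334 − 327.5 = 6.5 mOsm/kg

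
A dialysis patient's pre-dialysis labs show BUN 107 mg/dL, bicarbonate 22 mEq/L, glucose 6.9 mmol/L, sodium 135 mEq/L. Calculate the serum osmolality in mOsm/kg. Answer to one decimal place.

315.1 mOsm/kg

Calculated osmolality = 2·Na + glucose + BUN/2.8
= 2·135 + 6.9 + 107/2.8
= 270 + 6.90 + 38.21
= 315.11 mOsm/kg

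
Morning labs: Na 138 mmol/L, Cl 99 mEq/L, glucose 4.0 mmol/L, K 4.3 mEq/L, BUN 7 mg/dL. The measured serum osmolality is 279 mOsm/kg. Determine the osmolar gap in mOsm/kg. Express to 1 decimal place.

-3.5 mOsm/kg

Calculated osmolality = 2·Na + glucose + BUN/2.8
= 2·138 + 4 + 7/2.8
= 276 + 4 + 2.50
= 282.5 mOsm/kg ≈ 282.5 mOsm/kg
Osmolar gap = measured − calculated = 279 − 282.5 = -3.5 mOsm/kg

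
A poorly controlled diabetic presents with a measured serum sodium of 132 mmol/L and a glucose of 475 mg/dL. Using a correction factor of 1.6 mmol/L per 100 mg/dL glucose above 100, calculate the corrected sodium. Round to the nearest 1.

138 mmol/L

Corrected Na = measured Na + 1.6 · (glucose − 100)/100
= 132 + 1.6 · (475 − 100)/100
= 132 + 6
= 138 mmol/L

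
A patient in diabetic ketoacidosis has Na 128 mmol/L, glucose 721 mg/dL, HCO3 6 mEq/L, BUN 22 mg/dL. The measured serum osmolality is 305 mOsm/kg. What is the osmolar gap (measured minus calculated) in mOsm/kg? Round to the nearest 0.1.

1.1 mOsm/kg

Calculated osmolality = 2·Na + glucose/18 + BUN/2.8
= 2·128 + 721/18 + 22/2.8
= 256 + 40.06 + 7.86
= 303.92 mOsm/kg ≈ 303.9 mOsm/kg
Osmolar gap = measured − calculated = 305 − 303.9 = 1.1 mOsm/kg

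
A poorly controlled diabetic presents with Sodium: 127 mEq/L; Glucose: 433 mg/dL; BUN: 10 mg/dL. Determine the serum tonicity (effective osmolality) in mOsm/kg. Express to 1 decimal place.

Effective osmolality excludes urea (freely permeant across cell membranes):
2·Na + glucose/18
= 2·127 + 433/18
= 254 + 24.06
= 278.06 mOsm/kg

278.1 mOsm/kg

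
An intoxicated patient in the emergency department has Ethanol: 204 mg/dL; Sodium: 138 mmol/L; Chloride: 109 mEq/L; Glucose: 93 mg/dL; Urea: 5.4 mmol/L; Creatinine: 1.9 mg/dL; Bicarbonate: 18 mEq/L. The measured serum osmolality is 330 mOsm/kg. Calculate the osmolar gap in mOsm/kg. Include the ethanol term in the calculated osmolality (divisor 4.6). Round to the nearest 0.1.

-0.9 mOsm/kg

Calculated osmolality = 2·Na + glucose/18 + urea + ethanol/4.6
= 2·138 + 93/18 + 5.4 + 204/4.6
= 276 + 5.17 + 5.40 + 44.35
= 330.92 mOsm/kg ≈ 330.9 mOsm/kg
Osmolar gap = measured − calculated = 330 − 330.9 = -0.9 mOsm/kg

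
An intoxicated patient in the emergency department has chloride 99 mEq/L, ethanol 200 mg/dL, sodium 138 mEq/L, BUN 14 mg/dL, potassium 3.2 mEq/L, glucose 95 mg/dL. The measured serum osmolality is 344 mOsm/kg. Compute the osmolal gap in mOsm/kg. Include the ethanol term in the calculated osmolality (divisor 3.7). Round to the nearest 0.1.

3.7 mOsm/kg

Calculated osmolality = 2·Na + glucose/18 + BUN/2.8 + ethanol/3.7
= 2·138 + 95/18 + 14/2.8 + 200/3.7
= 276 + 5.28 + 5 + 54.05
= 340.33 mOsm/kg ≈ 340.3 mOsm/kg
Osmolar gap = measured − calculated = 344 − 340.3 = 3.7 mOsm/kg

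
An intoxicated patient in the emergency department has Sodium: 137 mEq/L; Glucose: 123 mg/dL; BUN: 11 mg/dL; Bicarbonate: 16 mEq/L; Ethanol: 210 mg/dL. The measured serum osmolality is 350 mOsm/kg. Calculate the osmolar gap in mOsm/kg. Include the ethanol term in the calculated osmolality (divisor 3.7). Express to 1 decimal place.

Calculated osmolality = 2·Na + glucose/18 + BUN/2.8 + ethanol/3.7
= 2·137 + 123/18 + 11/2.8 + 210/3.7
= 274 + 6.83 + 3.93 + 56.76
= 341.52 mOsm/kg ≈ 341.5 mOsm/kg
Osmolar gap = measured − calculated = 350 − 341.5 = 8.5 mOsm/kg

8.5 mOsm/kg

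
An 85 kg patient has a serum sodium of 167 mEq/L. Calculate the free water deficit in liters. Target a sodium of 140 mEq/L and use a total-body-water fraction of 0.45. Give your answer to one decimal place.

7.4 L

TBW = 0.45 · 85 = 38.25 L
Free water deficit = TBW · (Na/140 − 1)
= 38.25 · (167/140 − 1)
= 38.25 · 0.1929
= 7.38 L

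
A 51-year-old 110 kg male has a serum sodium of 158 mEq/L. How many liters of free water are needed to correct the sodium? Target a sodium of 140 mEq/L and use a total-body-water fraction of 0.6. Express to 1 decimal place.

8.5 L

TBW = 0.6 · 110 = 66 L
Free water deficit = TBW · (Na/140 − 1)
= 66 · (158/140 − 1)
= 66 · 0.1286
= 8.49 L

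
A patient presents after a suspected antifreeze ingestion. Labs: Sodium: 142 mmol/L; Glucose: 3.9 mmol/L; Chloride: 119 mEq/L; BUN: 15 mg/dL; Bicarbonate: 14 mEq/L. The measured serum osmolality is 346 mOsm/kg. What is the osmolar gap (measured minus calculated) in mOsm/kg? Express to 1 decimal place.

52.7 mOsm/kg

Calculated osmolality = 2·Na + glucose + BUN/2.8
= 2·142 + 3.9 + 15/2.8
= 284 + 3.90 + 5.36
= 293.26 mOsm/kg ≈ 293.3 mOsm/kg
Osmolar gap = measured − calculated = 346 − 293.3 = 52.7 mOsm/kg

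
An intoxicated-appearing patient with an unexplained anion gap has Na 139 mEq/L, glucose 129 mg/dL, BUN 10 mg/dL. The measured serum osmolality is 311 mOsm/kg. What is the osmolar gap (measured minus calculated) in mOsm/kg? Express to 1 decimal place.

22.3 mOsm/kg

Calculated osmolality = 2·Na + glucose/18 + BUN/2.8
= 2·139 + 129/18 + 10/2.8
= 278 + 7.17 + 3.57
= 288.74 mOsm/kg ≈ 288.7 mOsm/kg
Osmolar gap = measured − calculated = 311 − 288.7 = 22.3 mOsm/kg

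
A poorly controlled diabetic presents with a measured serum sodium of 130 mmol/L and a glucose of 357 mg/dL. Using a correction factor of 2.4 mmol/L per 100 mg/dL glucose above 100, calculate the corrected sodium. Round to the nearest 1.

Corrected Na = measured Na + 2.4 · (glucose − 100)/100
= 130 + 2.4 · (357 − 100)/100
= 130 + 6.2
= 136.2 mmol/L

136 mmol/L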